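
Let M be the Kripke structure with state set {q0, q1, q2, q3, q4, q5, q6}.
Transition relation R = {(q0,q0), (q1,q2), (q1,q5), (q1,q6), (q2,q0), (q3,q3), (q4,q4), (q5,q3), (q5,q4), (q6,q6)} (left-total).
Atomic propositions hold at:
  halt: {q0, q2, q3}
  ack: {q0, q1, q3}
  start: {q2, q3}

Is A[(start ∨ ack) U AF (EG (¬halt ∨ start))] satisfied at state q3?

Yes

Sat(start ∨ ack) = {q0, q1, q2, q3}
Sat(¬halt) = {q1, q4, q5, q6}
Sat(¬halt ∨ start) = {q1, q2, q3, q4, q5, q6}
EG (¬halt ∨ start): greatest fixpoint, start Z0 = {q1, q2, q3, q4, q5, q6}, keep only states in Sat with some successor in Z. Z1 = {q1, q3, q4, q5, q6}; fixed.
Sat(EG (¬halt ∨ start)) = {q1, q3, q4, q5, q6}
AF (EG (¬halt ∨ start)): least fixpoint, start Z0 = {q1, q3, q4, q5, q6}, add states with every successor in Z. Already a fixed point.
Sat(AF (EG (¬halt ∨ start))) = {q1, q3, q4, q5, q6}
A[(start ∨ ack) U AF (EG (¬halt ∨ start))]: least fixpoint, start Z0 = Sat(AF (EG (¬halt ∨ start))) = {q1, q3, q4, q5, q6}, add states in Sat(start ∨ ack) with every successor in Z. Already a fixed point.
Sat(A[(start ∨ ack) U AF (EG (¬halt ∨ start))]) = {q1, q3, q4, q5, q6}
q3 ∈ Sat(A[(start ∨ ack) U AF (EG (¬halt ∨ start))]) = {q1, q3, q4, q5, q6}, so the formula holds at q3.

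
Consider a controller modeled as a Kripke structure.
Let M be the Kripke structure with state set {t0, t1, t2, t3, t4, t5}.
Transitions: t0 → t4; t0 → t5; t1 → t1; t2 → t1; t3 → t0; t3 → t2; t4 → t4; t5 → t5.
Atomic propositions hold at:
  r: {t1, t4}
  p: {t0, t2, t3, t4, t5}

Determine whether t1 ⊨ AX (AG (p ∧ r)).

Sat(p ∧ r) = {t4}
AG (p ∧ r): greatest fixpoint, start Z0 = {t4}, keep only states in Sat with every successor in Z. Already a fixed point.
Sat(AG (p ∧ r)) = {t4}
Sat(AX (AG (p ∧ r))) = {s : every successor in {t4}} = {t4}
t1 ∉ Sat(AX (AG (p ∧ r))) = {t4}, so the formula does not hold at t1.

No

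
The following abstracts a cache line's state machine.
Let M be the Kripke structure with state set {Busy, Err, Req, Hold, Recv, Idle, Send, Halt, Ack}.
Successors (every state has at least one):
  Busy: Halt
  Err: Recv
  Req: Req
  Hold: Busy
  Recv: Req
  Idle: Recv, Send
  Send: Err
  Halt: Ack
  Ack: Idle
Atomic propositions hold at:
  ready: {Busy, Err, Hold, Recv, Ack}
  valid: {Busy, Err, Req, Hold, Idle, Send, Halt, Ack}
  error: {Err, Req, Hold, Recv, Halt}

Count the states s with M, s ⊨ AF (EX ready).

7

Sat(EX ready) = {s : some successor in {Busy, Err, Hold, Recv, Ack}} = {Err, Hold, Idle, Send, Halt}
AF (EX ready): least fixpoint, start Z0 = {Err, Hold, Idle, Send, Halt}, add states with every successor in Z. Z1 = {Busy, Err, Hold, Idle, Send, Halt, Ack}; fixed.
Sat(AF (EX ready)) = {Busy, Err, Hold, Idle, Send, Halt, Ack}
|Sat(AF (EX ready))| = |{Busy, Err, Hold, Idle, Send, Halt, Ack}| = 7.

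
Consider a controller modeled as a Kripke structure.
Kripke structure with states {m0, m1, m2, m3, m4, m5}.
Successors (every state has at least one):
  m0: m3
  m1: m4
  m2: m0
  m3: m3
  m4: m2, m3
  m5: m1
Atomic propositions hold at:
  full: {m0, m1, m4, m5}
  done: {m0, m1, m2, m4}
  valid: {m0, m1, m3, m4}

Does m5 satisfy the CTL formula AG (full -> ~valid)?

No

Sat(~valid) = {m2, m5}
Sat(full -> ~valid) = {m2, m3, m5}
AG (full -> ~valid): greatest fixpoint, start Z0 = {m2, m3, m5}, keep only states in Sat with every successor in Z. Z1 = {m3}; fixed.
Sat(AG (full -> ~valid)) = {m3}
m5 ∉ Sat(AG (full -> ~valid)) = {m3}, so the formula does not hold at m5.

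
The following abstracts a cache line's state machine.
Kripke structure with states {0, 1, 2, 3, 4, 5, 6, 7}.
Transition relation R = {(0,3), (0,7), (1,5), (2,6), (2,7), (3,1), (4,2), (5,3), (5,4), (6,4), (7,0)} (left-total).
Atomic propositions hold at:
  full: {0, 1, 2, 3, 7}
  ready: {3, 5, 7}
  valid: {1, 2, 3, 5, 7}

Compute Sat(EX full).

{0, 2, 3, 4, 5, 7}

Sat(EX full) = {s : some successor in {0, 1, 2, 3, 7}} = {0, 2, 3, 4, 5, 7}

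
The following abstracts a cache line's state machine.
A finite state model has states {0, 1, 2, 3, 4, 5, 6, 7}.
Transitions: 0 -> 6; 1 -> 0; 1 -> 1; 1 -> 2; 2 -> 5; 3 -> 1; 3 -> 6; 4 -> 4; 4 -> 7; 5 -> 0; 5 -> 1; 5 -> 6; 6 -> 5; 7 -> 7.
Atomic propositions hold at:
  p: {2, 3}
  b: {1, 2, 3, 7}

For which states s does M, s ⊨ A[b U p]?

A[b U p]: least fixpoint, start Z0 = Sat(p) = {2, 3}, add states in Sat(b) with every successor in Z. Already a fixed point.
Sat(A[b U p]) = {2, 3}

{2, 3}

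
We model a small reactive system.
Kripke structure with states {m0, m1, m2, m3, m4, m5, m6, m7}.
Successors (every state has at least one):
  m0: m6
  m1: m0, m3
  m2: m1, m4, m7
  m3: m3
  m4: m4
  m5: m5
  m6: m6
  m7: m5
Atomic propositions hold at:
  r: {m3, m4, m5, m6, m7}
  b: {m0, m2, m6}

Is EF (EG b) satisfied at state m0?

EG b: greatest fixpoint, start Z0 = {m0, m2, m6}, keep only states in Sat with some successor in Z. Z1 = {m0, m6}; fixed.
Sat(EG b) = {m0, m6}
EF (EG b): least fixpoint, start Z0 = {m0, m6}, add states with some successor in Z. Z1 = {m0, m1, m6}; Z2 = {m0, m1, m2, m6}; fixed.
Sat(EF (EG b)) = {m0, m1, m2, m6}
m0 ∈ Sat(EF (EG b)) = {m0, m1, m2, m6}, so the formula holds at m0.

Yes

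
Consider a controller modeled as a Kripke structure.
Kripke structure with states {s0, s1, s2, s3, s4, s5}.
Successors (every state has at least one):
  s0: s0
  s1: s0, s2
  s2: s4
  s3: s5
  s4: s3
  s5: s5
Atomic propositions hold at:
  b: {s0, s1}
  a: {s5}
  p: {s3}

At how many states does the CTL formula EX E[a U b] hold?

2

E[a U b]: least fixpoint, start Z0 = Sat(b) = {s0, s1}, add states in Sat(a) with some successor in Z. Already a fixed point.
Sat(E[a U b]) = {s0, s1}
Sat(EX E[a U b]) = {s : some successor in {s0, s1}} = {s0, s1}
|Sat(EX E[a U b])| = |{s0, s1}| = 2.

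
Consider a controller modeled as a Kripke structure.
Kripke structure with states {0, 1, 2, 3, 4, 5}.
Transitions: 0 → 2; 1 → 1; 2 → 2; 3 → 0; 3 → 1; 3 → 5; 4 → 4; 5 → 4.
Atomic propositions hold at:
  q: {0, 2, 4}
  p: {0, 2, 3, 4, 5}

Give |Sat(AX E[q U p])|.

4

E[q U p]: least fixpoint, start Z0 = Sat(p) = {0, 2, 3, 4, 5}, add states in Sat(q) with some successor in Z. Already a fixed point.
Sat(E[q U p]) = {0, 2, 3, 4, 5}
Sat(AX E[q U p]) = {s : every successor in {0, 2, 3, 4, 5}} = {0, 2, 4, 5}
|Sat(AX E[q U p])| = |{0, 2, 4, 5}| = 4.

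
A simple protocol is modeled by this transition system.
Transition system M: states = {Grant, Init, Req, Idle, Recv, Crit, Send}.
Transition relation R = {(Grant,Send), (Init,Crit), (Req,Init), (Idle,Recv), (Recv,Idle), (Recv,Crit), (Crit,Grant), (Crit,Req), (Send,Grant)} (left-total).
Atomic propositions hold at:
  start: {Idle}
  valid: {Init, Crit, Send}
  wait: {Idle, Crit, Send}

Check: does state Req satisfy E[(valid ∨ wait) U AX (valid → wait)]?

Sat(valid ∨ wait) = {Init, Idle, Crit, Send}
Sat(valid → wait) = {Grant, Req, Idle, Recv, Crit, Send}
Sat(AX (valid → wait)) = {s : every successor in {Grant, Req, Idle, Recv, Crit, Send}} = {Grant, Init, Idle, Recv, Crit, Send}
E[(valid ∨ wait) U AX (valid → wait)]: least fixpoint, start Z0 = Sat(AX (valid → wait)) = {Grant, Init, Idle, Recv, Crit, Send}, add states in Sat(valid ∨ wait) with some successor in Z. Already a fixed point.
Sat(E[(valid ∨ wait) U AX (valid → wait)]) = {Grant, Init, Idle, Recv, Crit, Send}
Req ∉ Sat(E[(valid ∨ wait) U AX (valid → wait)]) = {Grant, Init, Idle, Recv, Crit, Send}, so the formula does not hold at Req.

No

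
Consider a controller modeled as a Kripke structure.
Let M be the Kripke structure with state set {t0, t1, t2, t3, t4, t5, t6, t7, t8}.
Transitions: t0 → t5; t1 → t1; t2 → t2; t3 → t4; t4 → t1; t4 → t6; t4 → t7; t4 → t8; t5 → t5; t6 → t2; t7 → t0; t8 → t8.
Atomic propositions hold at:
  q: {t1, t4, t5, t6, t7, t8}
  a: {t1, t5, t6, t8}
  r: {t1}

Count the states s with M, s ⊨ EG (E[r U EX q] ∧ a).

3

Sat(EX q) = {s : some successor in {t1, t4, t5, t6, t7, t8}} = {t0, t1, t3, t4, t5, t8}
E[r U EX q]: least fixpoint, start Z0 = Sat(EX q) = {t0, t1, t3, t4, t5, t8}, add states in Sat(r) with some successor in Z. Already a fixed point.
Sat(E[r U EX q]) = {t0, t1, t3, t4, t5, t8}
Sat(E[r U EX q] ∧ a) = {t1, t5, t8}
EG (E[r U EX q] ∧ a): greatest fixpoint, start Z0 = {t1, t5, t8}, keep only states in Sat with some successor in Z. Already a fixed point.
Sat(EG (E[r U EX q] ∧ a)) = {t1, t5, t8}
|Sat(EG (E[r U EX q] ∧ a))| = |{t1, t5, t8}| = 3.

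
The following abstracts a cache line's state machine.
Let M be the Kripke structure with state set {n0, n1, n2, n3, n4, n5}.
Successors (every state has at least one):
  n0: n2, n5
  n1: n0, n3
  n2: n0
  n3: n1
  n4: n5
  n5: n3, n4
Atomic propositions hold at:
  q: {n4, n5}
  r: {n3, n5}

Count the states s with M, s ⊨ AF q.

2

AF q: least fixpoint, start Z0 = {n4, n5}, add states with every successor in Z. Already a fixed point.
Sat(AF q) = {n4, n5}
|Sat(AF q)| = |{n4, n5}| = 2.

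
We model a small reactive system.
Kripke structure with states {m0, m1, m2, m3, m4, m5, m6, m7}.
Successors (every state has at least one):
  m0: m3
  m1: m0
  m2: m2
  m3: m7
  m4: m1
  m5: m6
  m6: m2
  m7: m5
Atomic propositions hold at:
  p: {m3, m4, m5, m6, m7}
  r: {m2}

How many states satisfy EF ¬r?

7

Sat(¬r) = {m0, m1, m3, m4, m5, m6, m7}
EF ¬r: least fixpoint, start Z0 = {m0, m1, m3, m4, m5, m6, m7}, add states with some successor in Z. Already a fixed point.
Sat(EF ¬r) = {m0, m1, m3, m4, m5, m6, m7}
|Sat(EF ¬r)| = |{m0, m1, m3, m4, m5, m6, m7}| = 7.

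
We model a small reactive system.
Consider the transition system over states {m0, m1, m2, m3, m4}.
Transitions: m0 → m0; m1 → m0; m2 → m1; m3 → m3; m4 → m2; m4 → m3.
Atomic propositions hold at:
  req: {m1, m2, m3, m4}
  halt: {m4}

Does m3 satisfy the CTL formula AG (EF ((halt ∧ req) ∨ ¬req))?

No

Sat(halt ∧ req) = {m4}
Sat(¬req) = {m0}
Sat((halt ∧ req) ∨ ¬req) = {m0, m4}
EF ((halt ∧ req) ∨ ¬req): least fixpoint, start Z0 = {m0, m4}, add states with some successor in Z. Z1 = {m0, m1, m4}; Z2 = {m0, m1, m2, m4}; fixed.
Sat(EF ((halt ∧ req) ∨ ¬req)) = {m0, m1, m2, m4}
AG (EF ((halt ∧ req) ∨ ¬req)): greatest fixpoint, start Z0 = {m0, m1, m2, m4}, keep only states in Sat with every successor in Z. Z1 = {m0, m1, m2}; fixed.
Sat(AG (EF ((halt ∧ req) ∨ ¬req))) = {m0, m1, m2}
m3 ∉ Sat(AG (EF ((halt ∧ req) ∨ ¬req))) = {m0, m1, m2}, so the formula does not hold at m3.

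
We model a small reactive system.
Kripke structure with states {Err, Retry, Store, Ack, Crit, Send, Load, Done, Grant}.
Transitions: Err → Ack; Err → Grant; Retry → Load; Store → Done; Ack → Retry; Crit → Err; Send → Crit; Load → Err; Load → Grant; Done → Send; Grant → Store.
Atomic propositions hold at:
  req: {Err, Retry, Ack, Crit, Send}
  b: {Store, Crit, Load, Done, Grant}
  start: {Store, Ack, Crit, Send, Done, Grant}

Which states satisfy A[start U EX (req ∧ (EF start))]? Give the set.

{Err, Store, Ack, Crit, Send, Load, Done, Grant}

EF start: least fixpoint, start Z0 = {Store, Ack, Crit, Send, Done, Grant}, add states with some successor in Z. Z1 = {Err, Store, Ack, Crit, Send, Load, Done, Grant}; Z2 = {Err, Retry, Store, Ack, Crit, Send, Load, Done, Grant}; fixed.
Sat(EF start) = {Err, Retry, Store, Ack, Crit, Send, Load, Done, Grant}
Sat(req ∧ (EF start)) = {Err, Retry, Ack, Crit, Send}
Sat(EX (req ∧ (EF start))) = {s : some successor in {Err, Retry, Ack, Crit, Send}} = {Err, Ack, Crit, Send, Load, Done}
A[start U EX (req ∧ (EF start))]: least fixpoint, start Z0 = Sat(EX (req ∧ (EF start))) = {Err, Ack, Crit, Send, Load, Done}, add states in Sat(start) with every successor in Z. Z1 = {Err, Store, Ack, Crit, Send, Load, Done}; Z2 = {Err, Store, Ack, Crit, Send, Load, Done, Grant}; fixed.
Sat(A[start U EX (req ∧ (EF start))]) = {Err, Store, Ack, Crit, Send, Load, Done, Grant}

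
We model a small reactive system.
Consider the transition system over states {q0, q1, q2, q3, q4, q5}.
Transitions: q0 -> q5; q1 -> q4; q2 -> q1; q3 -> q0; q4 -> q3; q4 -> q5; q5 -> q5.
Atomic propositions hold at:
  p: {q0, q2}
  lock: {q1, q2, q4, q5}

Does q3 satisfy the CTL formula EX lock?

No

Sat(EX lock) = {s : some successor in {q1, q2, q4, q5}} = {q0, q1, q2, q4, q5}
q3 ∉ Sat(EX lock) = {q0, q1, q2, q4, q5}, so the formula does not hold at q3.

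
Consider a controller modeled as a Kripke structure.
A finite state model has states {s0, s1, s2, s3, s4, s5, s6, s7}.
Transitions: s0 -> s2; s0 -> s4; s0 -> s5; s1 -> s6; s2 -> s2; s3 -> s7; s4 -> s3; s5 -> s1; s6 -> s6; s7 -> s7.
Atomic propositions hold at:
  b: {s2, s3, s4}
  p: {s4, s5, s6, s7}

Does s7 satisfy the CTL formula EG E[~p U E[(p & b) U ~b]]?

Yes

Sat(~p) = {s0, s1, s2, s3}
Sat(p & b) = {s4}
Sat(~b) = {s0, s1, s5, s6, s7}
E[(p & b) U ~b]: least fixpoint, start Z0 = Sat(~b) = {s0, s1, s5, s6, s7}, add states in Sat(p & b) with some successor in Z. Already a fixed point.
Sat(E[(p & b) U ~b]) = {s0, s1, s5, s6, s7}
E[~p U E[(p & b) U ~b]]: least fixpoint, start Z0 = Sat(E[(p & b) U ~b]) = {s0, s1, s5, s6, s7}, add states in Sat(~p) with some successor in Z. Z1 = {s0, s1, s3, s5, s6, s7}; fixed.
Sat(E[~p U E[(p & b) U ~b]]) = {s0, s1, s3, s5, s6, s7}
EG E[~p U E[(p & b) U ~b]]: greatest fixpoint, start Z0 = {s0, s1, s3, s5, s6, s7}, keep only states in Sat with some successor in Z. Already a fixed point.
Sat(EG E[~p U E[(p & b) U ~b]]) = {s0, s1, s3, s5, s6, s7}
s7 ∈ Sat(EG E[~p U E[(p & b) U ~b]]) = {s0, s1, s3, s5, s6, s7}, so the formula holds at s7.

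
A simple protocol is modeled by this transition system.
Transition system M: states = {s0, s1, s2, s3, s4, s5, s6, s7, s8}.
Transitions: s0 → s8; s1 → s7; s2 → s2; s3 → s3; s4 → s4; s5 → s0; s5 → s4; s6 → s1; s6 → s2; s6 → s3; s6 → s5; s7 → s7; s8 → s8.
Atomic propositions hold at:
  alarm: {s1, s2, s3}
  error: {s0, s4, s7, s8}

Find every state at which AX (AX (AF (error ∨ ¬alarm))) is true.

{s0, s1, s4, s5, s7, s8}

Sat(¬alarm) = {s0, s4, s5, s6, s7, s8}
Sat(error ∨ ¬alarm) = {s0, s4, s5, s6, s7, s8}
AF (error ∨ ¬alarm): least fixpoint, start Z0 = {s0, s4, s5, s6, s7, s8}, add states with every successor in Z. Z1 = {s0, s1, s4, s5, s6, s7, s8}; fixed.
Sat(AF (error ∨ ¬alarm)) = {s0, s1, s4, s5, s6, s7, s8}
Sat(AX (AF (error ∨ ¬alarm))) = {s : every successor in {s0, s1, s4, s5, s6, s7, s8}} = {s0, s1, s4, s5, s7, s8}
Sat(AX (AX (AF (error ∨ ¬alarm)))) = {s : every successor in {s0, s1, s4, s5, s7, s8}} = {s0, s1, s4, s5, s7, s8}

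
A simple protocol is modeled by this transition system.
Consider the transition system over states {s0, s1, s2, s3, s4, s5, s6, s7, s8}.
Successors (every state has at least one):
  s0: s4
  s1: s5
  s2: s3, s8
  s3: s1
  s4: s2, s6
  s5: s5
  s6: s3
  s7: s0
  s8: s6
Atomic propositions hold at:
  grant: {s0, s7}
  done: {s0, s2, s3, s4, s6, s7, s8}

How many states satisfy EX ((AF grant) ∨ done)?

AF grant: least fixpoint, start Z0 = {s0, s7}, add states with every successor in Z. Already a fixed point.
Sat(AF grant) = {s0, s7}
Sat((AF grant) ∨ done) = {s0, s2, s3, s4, s6, s7, s8}
Sat(EX ((AF grant) ∨ done)) = {s : some successor in {s0, s2, s3, s4, s6, s7, s8}} = {s0, s2, s4, s6, s7, s8}
|Sat(EX ((AF grant) ∨ done))| = |{s0, s2, s4, s6, s7, s8}| = 6.

6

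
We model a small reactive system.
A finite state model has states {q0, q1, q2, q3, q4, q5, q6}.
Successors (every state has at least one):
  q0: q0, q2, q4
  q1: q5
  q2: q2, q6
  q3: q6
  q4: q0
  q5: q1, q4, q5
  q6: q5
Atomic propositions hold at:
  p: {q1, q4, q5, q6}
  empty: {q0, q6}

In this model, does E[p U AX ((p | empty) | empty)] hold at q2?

Sat(p | empty) = {q0, q1, q4, q5, q6}
Sat((p | empty) | empty) = {q0, q1, q4, q5, q6}
Sat(AX ((p | empty) | empty)) = {s : every successor in {q0, q1, q4, q5, q6}} = {q1, q3, q4, q5, q6}
E[p U AX ((p | empty) | empty)]: least fixpoint, start Z0 = Sat(AX ((p | empty) | empty)) = {q1, q3, q4, q5, q6}, add states in Sat(p) with some successor in Z. Already a fixed point.
Sat(E[p U AX ((p | empty) | empty)]) = {q1, q3, q4, q5, q6}
q2 ∉ Sat(E[p U AX ((p | empty) | empty)]) = {q1, q3, q4, q5, q6}, so the formula does not hold at q2.

No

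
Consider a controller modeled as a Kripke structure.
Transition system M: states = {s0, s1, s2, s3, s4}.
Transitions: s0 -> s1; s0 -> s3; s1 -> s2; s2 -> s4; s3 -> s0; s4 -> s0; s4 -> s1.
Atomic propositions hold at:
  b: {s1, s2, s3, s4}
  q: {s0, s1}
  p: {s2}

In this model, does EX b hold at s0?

Yes

Sat(EX b) = {s : some successor in {s1, s2, s3, s4}} = {s0, s1, s2, s4}
s0 ∈ Sat(EX b) = {s0, s1, s2, s4}, so the formula holds at s0.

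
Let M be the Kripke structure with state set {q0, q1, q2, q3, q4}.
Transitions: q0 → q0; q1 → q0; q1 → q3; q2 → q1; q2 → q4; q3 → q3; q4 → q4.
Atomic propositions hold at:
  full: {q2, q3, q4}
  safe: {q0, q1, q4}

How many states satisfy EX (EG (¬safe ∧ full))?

Sat(¬safe) = {q2, q3}
Sat(¬safe ∧ full) = {q2, q3}
EG (¬safe ∧ full): greatest fixpoint, start Z0 = {q2, q3}, keep only states in Sat with some successor in Z. Z1 = {q3}; fixed.
Sat(EG (¬safe ∧ full)) = {q3}
Sat(EX (EG (¬safe ∧ full))) = {s : some successor in {q3}} = {q1, q3}
|Sat(EX (EG (¬safe ∧ full)))| = |{q1, q3}| = 2.

2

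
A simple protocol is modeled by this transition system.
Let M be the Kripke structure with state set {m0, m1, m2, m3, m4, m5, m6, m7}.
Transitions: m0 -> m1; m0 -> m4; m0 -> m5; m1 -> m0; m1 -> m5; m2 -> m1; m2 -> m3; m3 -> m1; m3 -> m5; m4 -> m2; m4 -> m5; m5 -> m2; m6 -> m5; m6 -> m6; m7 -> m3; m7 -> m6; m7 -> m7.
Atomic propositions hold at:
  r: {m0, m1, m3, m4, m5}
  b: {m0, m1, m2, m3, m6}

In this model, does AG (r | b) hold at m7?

No

Sat(r | b) = {m0, m1, m2, m3, m4, m5, m6}
AG (r | b): greatest fixpoint, start Z0 = {m0, m1, m2, m3, m4, m5, m6}, keep only states in Sat with every successor in Z. Already a fixed point.
Sat(AG (r | b)) = {m0, m1, m2, m3, m4, m5, m6}
m7 ∉ Sat(AG (r | b)) = {m0, m1, m2, m3, m4, m5, m6}, so the formula does not hold at m7.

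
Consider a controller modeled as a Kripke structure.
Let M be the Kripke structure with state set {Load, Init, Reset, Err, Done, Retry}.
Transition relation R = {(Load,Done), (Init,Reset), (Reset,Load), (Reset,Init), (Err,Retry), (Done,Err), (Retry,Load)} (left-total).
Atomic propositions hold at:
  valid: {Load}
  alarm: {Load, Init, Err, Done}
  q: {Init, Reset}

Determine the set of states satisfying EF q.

EF q: least fixpoint, start Z0 = {Init, Reset}, add states with some successor in Z. Already a fixed point.
Sat(EF q) = {Init, Reset}

{Init, Reset}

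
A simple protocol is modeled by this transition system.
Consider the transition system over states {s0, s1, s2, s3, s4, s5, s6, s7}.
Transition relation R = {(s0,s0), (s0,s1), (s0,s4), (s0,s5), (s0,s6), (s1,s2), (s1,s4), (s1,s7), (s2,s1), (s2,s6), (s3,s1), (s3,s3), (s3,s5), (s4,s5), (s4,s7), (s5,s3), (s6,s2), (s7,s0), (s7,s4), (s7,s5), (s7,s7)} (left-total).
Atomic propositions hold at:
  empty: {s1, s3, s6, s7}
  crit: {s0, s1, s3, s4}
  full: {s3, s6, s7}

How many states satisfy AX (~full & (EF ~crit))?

Sat(~full) = {s0, s1, s2, s4, s5}
Sat(~crit) = {s2, s5, s6, s7}
EF ~crit: least fixpoint, start Z0 = {s2, s5, s6, s7}, add states with some successor in Z. Z1 = {s0, s1, s2, s3, s4, s5, s6, s7}; fixed.
Sat(EF ~crit) = {s0, s1, s2, s3, s4, s5, s6, s7}
Sat(~full & (EF ~crit)) = {s0, s1, s2, s4, s5}
Sat(AX (~full & (EF ~crit))) = {s : every successor in {s0, s1, s2, s4, s5}} = {s6}
|Sat(AX (~full & (EF ~crit)))| = |{s6}| = 1.

1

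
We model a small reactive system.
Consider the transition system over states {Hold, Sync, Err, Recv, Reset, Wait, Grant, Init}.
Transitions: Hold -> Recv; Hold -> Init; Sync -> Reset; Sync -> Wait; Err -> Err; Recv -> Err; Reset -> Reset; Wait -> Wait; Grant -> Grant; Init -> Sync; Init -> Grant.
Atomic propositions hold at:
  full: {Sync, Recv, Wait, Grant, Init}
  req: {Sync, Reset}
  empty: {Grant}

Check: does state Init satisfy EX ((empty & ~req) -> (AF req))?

Yes

Sat(~req) = {Hold, Err, Recv, Wait, Grant, Init}
Sat(empty & ~req) = {Grant}
AF req: least fixpoint, start Z0 = {Sync, Reset}, add states with every successor in Z. Already a fixed point.
Sat(AF req) = {Sync, Reset}
Sat((empty & ~req) -> (AF req)) = {Hold, Sync, Err, Recv, Reset, Wait, Init}
Sat(EX ((empty & ~req) -> (AF req))) = {s : some successor in {Hold, Sync, Err, Recv, Reset, Wait, Init}} = {Hold, Sync, Err, Recv, Reset, Wait, Init}
Init ∈ Sat(EX ((empty & ~req) -> (AF req))) = {Hold, Sync, Err, Recv, Reset, Wait, Init}, so the formula holds at Init.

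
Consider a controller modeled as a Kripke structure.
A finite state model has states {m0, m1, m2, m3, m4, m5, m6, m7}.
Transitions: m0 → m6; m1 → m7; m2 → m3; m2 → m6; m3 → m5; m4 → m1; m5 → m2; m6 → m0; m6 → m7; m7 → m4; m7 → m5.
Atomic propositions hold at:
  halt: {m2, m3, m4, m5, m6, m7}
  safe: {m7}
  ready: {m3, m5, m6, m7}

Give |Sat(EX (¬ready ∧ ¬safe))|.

Sat(¬ready) = {m0, m1, m2, m4}
Sat(¬safe) = {m0, m1, m2, m3, m4, m5, m6}
Sat(¬ready ∧ ¬safe) = {m0, m1, m2, m4}
Sat(EX (¬ready ∧ ¬safe)) = {s : some successor in {m0, m1, m2, m4}} = {m4, m5, m6, m7}
|Sat(EX (¬ready ∧ ¬safe))| = |{m4, m5, m6, m7}| = 4.

4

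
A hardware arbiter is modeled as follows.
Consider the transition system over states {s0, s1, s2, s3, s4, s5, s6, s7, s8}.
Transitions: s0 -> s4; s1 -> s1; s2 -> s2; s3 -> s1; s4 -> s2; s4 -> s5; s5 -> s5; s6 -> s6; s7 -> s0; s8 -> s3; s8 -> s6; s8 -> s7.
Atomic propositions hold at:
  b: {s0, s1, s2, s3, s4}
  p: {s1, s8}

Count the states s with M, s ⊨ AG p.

1

AG p: greatest fixpoint, start Z0 = {s1, s8}, keep only states in Sat with every successor in Z. Z1 = {s1}; fixed.
Sat(AG p) = {s1}
|Sat(AG p)| = |{s1}| = 1.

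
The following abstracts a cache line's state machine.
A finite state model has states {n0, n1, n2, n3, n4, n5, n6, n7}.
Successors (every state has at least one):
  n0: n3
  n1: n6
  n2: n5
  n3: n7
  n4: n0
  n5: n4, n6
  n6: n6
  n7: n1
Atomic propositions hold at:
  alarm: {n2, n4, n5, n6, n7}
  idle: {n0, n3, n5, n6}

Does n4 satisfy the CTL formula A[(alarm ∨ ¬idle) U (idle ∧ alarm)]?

Sat(¬idle) = {n1, n2, n4, n7}
Sat(alarm ∨ ¬idle) = {n1, n2, n4, n5, n6, n7}
Sat(idle ∧ alarm) = {n5, n6}
A[(alarm ∨ ¬idle) U (idle ∧ alarm)]: least fixpoint, start Z0 = Sat((idle ∧ alarm)) = {n5, n6}, add states in Sat(alarm ∨ ¬idle) with every successor in Z. Z1 = {n1, n2, n5, n6}; Z2 = {n1, n2, n5, n6, n7}; fixed.
Sat(A[(alarm ∨ ¬idle) U (idle ∧ alarm)]) = {n1, n2, n5, n6, n7}
n4 ∉ Sat(A[(alarm ∨ ¬idle) U (idle ∧ alarm)]) = {n1, n2, n5, n6, n7}, so the formula does not hold at n4.

No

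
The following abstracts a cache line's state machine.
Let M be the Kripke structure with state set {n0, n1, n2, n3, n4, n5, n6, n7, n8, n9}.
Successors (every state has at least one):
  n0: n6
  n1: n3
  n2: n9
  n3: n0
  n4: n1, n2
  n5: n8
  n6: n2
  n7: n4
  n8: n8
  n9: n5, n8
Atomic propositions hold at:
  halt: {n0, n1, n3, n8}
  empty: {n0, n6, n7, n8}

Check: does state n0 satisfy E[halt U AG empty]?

AG empty: greatest fixpoint, start Z0 = {n0, n6, n7, n8}, keep only states in Sat with every successor in Z. Z1 = {n0, n8}; Z2 = {n8}; fixed.
Sat(AG empty) = {n8}
E[halt U AG empty]: least fixpoint, start Z0 = Sat(AG empty) = {n8}, add states in Sat(halt) with some successor in Z. Already a fixed point.
Sat(E[halt U AG empty]) = {n8}
n0 ∉ Sat(E[halt U AG empty]) = {n8}, so the formula does not hold at n0.

No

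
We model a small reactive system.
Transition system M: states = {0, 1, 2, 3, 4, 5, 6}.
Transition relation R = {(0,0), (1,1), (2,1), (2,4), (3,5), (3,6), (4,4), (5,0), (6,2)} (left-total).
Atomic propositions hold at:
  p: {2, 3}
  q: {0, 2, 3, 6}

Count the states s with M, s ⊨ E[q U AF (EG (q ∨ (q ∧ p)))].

Sat(q ∧ p) = {2, 3}
Sat(q ∨ (q ∧ p)) = {0, 2, 3, 6}
EG (q ∨ (q ∧ p)): greatest fixpoint, start Z0 = {0, 2, 3, 6}, keep only states in Sat with some successor in Z. Z1 = {0, 3, 6}; Z2 = {0, 3}; Z3 = {0}; fixed.
Sat(EG (q ∨ (q ∧ p))) = {0}
AF (EG (q ∨ (q ∧ p))): least fixpoint, start Z0 = {0}, add states with every successor in Z. Z1 = {0, 5}; fixed.
Sat(AF (EG (q ∨ (q ∧ p)))) = {0, 5}
E[q U AF (EG (q ∨ (q ∧ p)))]: least fixpoint, start Z0 = Sat(AF (EG (q ∨ (q ∧ p)))) = {0, 5}, add states in Sat(q) with some successor in Z. Z1 = {0, 3, 5}; fixed.
Sat(E[q U AF (EG (q ∨ (q ∧ p)))]) = {0, 3, 5}
|Sat(E[q U AF (EG (q ∨ (q ∧ p)))])| = |{0, 3, 5}| = 3.

3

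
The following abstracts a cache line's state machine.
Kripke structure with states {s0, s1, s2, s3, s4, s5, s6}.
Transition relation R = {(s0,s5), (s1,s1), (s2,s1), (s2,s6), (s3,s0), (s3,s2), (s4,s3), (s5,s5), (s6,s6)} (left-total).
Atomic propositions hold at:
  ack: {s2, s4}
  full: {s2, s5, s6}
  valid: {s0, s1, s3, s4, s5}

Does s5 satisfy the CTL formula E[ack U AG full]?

AG full: greatest fixpoint, start Z0 = {s2, s5, s6}, keep only states in Sat with every successor in Z. Z1 = {s5, s6}; fixed.
Sat(AG full) = {s5, s6}
E[ack U AG full]: least fixpoint, start Z0 = Sat(AG full) = {s5, s6}, add states in Sat(ack) with some successor in Z. Z1 = {s2, s5, s6}; fixed.
Sat(E[ack U AG full]) = {s2, s5, s6}
s5 ∈ Sat(E[ack U AG full]) = {s2, s5, s6}, so the formula holds at s5.

Yes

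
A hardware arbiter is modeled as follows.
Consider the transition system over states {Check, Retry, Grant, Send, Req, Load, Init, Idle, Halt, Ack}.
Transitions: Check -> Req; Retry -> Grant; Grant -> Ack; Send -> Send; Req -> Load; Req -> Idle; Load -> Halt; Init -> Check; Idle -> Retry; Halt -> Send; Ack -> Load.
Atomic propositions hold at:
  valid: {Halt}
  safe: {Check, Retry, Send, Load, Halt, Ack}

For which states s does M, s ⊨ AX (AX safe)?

{Retry, Grant, Send, Req, Load, Halt, Ack}

Sat(AX safe) = {s : every successor in {Check, Retry, Send, Load, Halt, Ack}} = {Grant, Send, Load, Init, Idle, Halt, Ack}
Sat(AX (AX safe)) = {s : every successor in {Grant, Send, Load, Init, Idle, Halt, Ack}} = {Retry, Grant, Send, Req, Load, Halt, Ack}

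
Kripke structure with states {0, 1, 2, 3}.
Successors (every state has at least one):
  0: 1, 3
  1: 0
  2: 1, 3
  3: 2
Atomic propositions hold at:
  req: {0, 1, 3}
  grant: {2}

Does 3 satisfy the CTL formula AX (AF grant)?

Yes

AF grant: least fixpoint, start Z0 = {2}, add states with every successor in Z. Z1 = {2, 3}; fixed.
Sat(AF grant) = {2, 3}
Sat(AX (AF grant)) = {s : every successor in {2, 3}} = {3}
3 ∈ Sat(AX (AF grant)) = {3}, so the formula holds at 3.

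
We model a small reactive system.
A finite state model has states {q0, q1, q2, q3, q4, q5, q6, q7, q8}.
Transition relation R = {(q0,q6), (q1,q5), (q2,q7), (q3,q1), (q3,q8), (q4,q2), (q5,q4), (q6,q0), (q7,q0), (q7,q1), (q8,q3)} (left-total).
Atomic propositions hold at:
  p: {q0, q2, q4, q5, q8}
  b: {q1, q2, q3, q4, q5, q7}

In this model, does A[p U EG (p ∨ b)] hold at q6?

Sat(p ∨ b) = {q0, q1, q2, q3, q4, q5, q7, q8}
EG (p ∨ b): greatest fixpoint, start Z0 = {q0, q1, q2, q3, q4, q5, q7, q8}, keep only states in Sat with some successor in Z. Z1 = {q1, q2, q3, q4, q5, q7, q8}; fixed.
Sat(EG (p ∨ b)) = {q1, q2, q3, q4, q5, q7, q8}
A[p U EG (p ∨ b)]: least fixpoint, start Z0 = Sat(EG (p ∨ b)) = {q1, q2, q3, q4, q5, q7, q8}, add states in Sat(p) with every successor in Z. Already a fixed point.
Sat(A[p U EG (p ∨ b)]) = {q1, q2, q3, q4, q5, q7, q8}
q6 ∉ Sat(A[p U EG (p ∨ b)]) = {q1, q2, q3, q4, q5, q7, q8}, so the formula does not hold at q6.

No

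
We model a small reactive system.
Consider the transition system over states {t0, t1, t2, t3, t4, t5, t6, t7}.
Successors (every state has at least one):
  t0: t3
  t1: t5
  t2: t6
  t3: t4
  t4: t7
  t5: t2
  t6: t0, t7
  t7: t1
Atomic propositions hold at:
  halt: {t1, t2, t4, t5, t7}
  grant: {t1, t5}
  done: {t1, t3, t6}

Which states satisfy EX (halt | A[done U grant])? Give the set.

{t1, t3, t4, t5, t6, t7}

A[done U grant]: least fixpoint, start Z0 = Sat(grant) = {t1, t5}, add states in Sat(done) with every successor in Z. Already a fixed point.
Sat(A[done U grant]) = {t1, t5}
Sat(halt | A[done U grant]) = {t1, t2, t4, t5, t7}
Sat(EX (halt | A[done U grant])) = {s : some successor in {t1, t2, t4, t5, t7}} = {t1, t3, t4, t5, t6, t7}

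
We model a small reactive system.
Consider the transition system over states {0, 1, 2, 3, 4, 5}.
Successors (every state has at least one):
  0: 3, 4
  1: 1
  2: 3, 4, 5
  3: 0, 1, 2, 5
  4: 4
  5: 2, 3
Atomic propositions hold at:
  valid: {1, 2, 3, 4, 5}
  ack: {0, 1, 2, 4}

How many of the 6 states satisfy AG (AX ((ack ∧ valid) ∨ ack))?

Sat(ack ∧ valid) = {1, 2, 4}
Sat((ack ∧ valid) ∨ ack) = {0, 1, 2, 4}
Sat(AX ((ack ∧ valid) ∨ ack)) = {s : every successor in {0, 1, 2, 4}} = {1, 4}
AG (AX ((ack ∧ valid) ∨ ack)): greatest fixpoint, start Z0 = {1, 4}, keep only states in Sat with every successor in Z. Already a fixed point.
Sat(AG (AX ((ack ∧ valid) ∨ ack))) = {1, 4}
|Sat(AG (AX ((ack ∧ valid) ∨ ack)))| = |{1, 4}| = 2.

2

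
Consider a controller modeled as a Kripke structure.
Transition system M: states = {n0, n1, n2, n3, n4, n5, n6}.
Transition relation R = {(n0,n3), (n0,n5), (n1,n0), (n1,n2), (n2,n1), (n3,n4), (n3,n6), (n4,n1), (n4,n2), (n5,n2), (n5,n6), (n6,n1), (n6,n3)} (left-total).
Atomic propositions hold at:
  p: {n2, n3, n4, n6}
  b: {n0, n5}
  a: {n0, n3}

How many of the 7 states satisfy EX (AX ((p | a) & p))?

2

Sat(p | a) = {n0, n2, n3, n4, n6}
Sat((p | a) & p) = {n2, n3, n4, n6}
Sat(AX ((p | a) & p)) = {s : every successor in {n2, n3, n4, n6}} = {n3, n5}
Sat(EX (AX ((p | a) & p))) = {s : some successor in {n3, n5}} = {n0, n6}
|Sat(EX (AX ((p | a) & p)))| = |{n0, n6}| = 2.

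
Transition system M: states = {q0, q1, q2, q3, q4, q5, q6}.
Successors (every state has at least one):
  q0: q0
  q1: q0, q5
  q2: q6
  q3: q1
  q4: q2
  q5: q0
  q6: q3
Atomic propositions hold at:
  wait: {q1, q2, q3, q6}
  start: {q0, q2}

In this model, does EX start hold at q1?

Sat(EX start) = {s : some successor in {q0, q2}} = {q0, q1, q4, q5}
q1 ∈ Sat(EX start) = {q0, q1, q4, q5}, so the formula holds at q1.

Yes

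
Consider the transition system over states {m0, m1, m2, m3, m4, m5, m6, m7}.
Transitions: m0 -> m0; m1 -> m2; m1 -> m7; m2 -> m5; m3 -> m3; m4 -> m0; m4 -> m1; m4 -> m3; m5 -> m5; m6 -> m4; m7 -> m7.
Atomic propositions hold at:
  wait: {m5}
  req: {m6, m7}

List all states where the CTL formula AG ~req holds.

{m0, m2, m3, m5}

Sat(~req) = {m0, m1, m2, m3, m4, m5}
AG ~req: greatest fixpoint, start Z0 = {m0, m1, m2, m3, m4, m5}, keep only states in Sat with every successor in Z. Z1 = {m0, m2, m3, m4, m5}; Z2 = {m0, m2, m3, m5}; fixed.
Sat(AG ~req) = {m0, m2, m3, m5}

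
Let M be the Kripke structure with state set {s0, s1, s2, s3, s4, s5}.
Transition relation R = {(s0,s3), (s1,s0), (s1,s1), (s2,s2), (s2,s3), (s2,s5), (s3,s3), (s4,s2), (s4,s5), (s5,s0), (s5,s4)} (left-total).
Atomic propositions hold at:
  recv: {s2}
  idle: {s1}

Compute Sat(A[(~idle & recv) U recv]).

Sat(~idle) = {s0, s2, s3, s4, s5}
Sat(~idle & recv) = {s2}
A[(~idle & recv) U recv]: least fixpoint, start Z0 = Sat(recv) = {s2}, add states in Sat(~idle & recv) with every successor in Z. Already a fixed point.
Sat(A[(~idle & recv) U recv]) = {s2}

{s2}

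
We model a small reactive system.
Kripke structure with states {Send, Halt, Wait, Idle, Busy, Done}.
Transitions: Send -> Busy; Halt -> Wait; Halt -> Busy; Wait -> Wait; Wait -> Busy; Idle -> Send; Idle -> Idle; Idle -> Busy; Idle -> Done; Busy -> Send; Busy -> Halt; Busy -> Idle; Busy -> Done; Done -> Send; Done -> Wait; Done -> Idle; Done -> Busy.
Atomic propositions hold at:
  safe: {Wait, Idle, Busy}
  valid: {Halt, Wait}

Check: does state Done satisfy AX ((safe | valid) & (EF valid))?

Sat(safe | valid) = {Halt, Wait, Idle, Busy}
EF valid: least fixpoint, start Z0 = {Halt, Wait}, add states with some successor in Z. Z1 = {Halt, Wait, Busy, Done}; Z2 = {Send, Halt, Wait, Idle, Busy, Done}; fixed.
Sat(EF valid) = {Send, Halt, Wait, Idle, Busy, Done}
Sat((safe | valid) & (EF valid)) = {Halt, Wait, Idle, Busy}
Sat(AX ((safe | valid) & (EF valid))) = {s : every successor in {Halt, Wait, Idle, Busy}} = {Send, Halt, Wait}
Done ∉ Sat(AX ((safe | valid) & (EF valid))) = {Send, Halt, Wait}, so the formula does not hold at Done.

No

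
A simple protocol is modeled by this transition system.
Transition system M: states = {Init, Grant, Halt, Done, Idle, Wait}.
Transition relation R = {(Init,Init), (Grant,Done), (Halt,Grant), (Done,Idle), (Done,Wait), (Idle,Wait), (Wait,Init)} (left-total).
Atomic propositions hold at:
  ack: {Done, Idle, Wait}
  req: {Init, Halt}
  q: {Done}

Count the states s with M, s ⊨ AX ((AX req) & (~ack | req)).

2

Sat(AX req) = {s : every successor in {Init, Halt}} = {Init, Wait}
Sat(~ack) = {Init, Grant, Halt}
Sat(~ack | req) = {Init, Grant, Halt}
Sat((AX req) & (~ack | req)) = {Init}
Sat(AX ((AX req) & (~ack | req))) = {s : every successor in {Init}} = {Init, Wait}
|Sat(AX ((AX req) & (~ack | req)))| = |{Init, Wait}| = 2.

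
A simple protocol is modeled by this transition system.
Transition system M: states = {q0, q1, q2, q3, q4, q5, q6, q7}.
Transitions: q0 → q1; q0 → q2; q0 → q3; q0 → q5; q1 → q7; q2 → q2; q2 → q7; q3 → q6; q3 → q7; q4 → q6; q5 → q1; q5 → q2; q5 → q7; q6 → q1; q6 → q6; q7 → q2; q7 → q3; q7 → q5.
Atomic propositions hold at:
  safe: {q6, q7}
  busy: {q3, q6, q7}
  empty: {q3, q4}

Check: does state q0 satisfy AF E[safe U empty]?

No

E[safe U empty]: least fixpoint, start Z0 = Sat(empty) = {q3, q4}, add states in Sat(safe) with some successor in Z. Z1 = {q3, q4, q7}; fixed.
Sat(E[safe U empty]) = {q3, q4, q7}
AF E[safe U empty]: least fixpoint, start Z0 = {q3, q4, q7}, add states with every successor in Z. Z1 = {q1, q3, q4, q7}; fixed.
Sat(AF E[safe U empty]) = {q1, q3, q4, q7}
q0 ∉ Sat(AF E[safe U empty]) = {q1, q3, q4, q7}, so the formula does not hold at q0.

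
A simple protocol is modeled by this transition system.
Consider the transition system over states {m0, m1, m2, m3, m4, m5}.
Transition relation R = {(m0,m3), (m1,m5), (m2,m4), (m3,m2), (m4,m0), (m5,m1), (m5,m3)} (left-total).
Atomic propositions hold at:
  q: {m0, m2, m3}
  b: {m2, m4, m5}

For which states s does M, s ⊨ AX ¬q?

Sat(¬q) = {m1, m4, m5}
Sat(AX ¬q) = {s : every successor in {m1, m4, m5}} = {m1, m2}

{m1, m2}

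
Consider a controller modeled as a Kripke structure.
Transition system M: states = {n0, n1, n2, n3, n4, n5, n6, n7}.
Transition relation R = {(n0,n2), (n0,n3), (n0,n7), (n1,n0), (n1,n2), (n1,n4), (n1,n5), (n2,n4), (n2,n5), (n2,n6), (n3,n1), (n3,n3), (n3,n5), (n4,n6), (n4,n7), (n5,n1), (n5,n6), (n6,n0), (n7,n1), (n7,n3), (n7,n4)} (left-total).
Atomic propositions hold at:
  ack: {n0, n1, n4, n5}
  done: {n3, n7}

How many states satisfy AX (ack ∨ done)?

3

Sat(ack ∨ done) = {n0, n1, n3, n4, n5, n7}
Sat(AX (ack ∨ done)) = {s : every successor in {n0, n1, n3, n4, n5, n7}} = {n3, n6, n7}
|Sat(AX (ack ∨ done))| = |{n3, n6, n7}| = 3.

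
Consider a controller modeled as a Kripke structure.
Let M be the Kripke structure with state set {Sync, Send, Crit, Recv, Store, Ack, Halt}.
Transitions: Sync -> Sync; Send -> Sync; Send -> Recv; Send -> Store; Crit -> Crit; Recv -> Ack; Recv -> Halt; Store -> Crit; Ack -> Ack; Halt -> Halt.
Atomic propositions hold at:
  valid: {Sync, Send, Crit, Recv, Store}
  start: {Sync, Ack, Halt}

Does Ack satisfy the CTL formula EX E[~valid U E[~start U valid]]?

No

Sat(~valid) = {Ack, Halt}
Sat(~start) = {Send, Crit, Recv, Store}
E[~start U valid]: least fixpoint, start Z0 = Sat(valid) = {Sync, Send, Crit, Recv, Store}, add states in Sat(~start) with some successor in Z. Already a fixed point.
Sat(E[~start U valid]) = {Sync, Send, Crit, Recv, Store}
E[~valid U E[~start U valid]]: least fixpoint, start Z0 = Sat(E[~start U valid]) = {Sync, Send, Crit, Recv, Store}, add states in Sat(~valid) with some successor in Z. Already a fixed point.
Sat(E[~valid U E[~start U valid]]) = {Sync, Send, Crit, Recv, Store}
Sat(EX E[~valid U E[~start U valid]]) = {s : some successor in {Sync, Send, Crit, Recv, Store}} = {Sync, Send, Crit, Store}
Ack ∉ Sat(EX E[~valid U E[~start U valid]]) = {Sync, Send, Crit, Store}, so the formula does not hold at Ack.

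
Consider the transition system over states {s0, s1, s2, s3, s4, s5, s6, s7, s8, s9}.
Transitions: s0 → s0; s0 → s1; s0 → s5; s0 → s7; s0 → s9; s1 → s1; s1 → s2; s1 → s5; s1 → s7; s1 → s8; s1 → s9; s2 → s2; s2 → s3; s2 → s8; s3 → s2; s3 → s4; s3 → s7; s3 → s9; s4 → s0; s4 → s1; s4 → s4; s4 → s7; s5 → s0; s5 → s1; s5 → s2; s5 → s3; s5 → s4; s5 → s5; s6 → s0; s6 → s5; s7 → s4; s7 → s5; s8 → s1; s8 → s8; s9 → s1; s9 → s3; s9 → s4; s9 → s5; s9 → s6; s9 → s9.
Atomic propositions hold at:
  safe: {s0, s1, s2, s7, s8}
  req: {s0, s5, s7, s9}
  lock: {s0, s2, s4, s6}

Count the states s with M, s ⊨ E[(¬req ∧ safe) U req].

Sat(¬req) = {s1, s2, s3, s4, s6, s8}
Sat(¬req ∧ safe) = {s1, s2, s8}
E[(¬req ∧ safe) U req]: least fixpoint, start Z0 = Sat(req) = {s0, s5, s7, s9}, add states in Sat(¬req ∧ safe) with some successor in Z. Z1 = {s0, s1, s5, s7, s9}; Z2 = {s0, s1, s5, s7, s8, s9}; Z3 = {s0, s1, s2, s5, s7, s8, s9}; fixed.
Sat(E[(¬req ∧ safe) U req]) = {s0, s1, s2, s5, s7, s8, s9}
|Sat(E[(¬req ∧ safe) U req])| = |{s0, s1, s2, s5, s7, s8, s9}| = 7.

7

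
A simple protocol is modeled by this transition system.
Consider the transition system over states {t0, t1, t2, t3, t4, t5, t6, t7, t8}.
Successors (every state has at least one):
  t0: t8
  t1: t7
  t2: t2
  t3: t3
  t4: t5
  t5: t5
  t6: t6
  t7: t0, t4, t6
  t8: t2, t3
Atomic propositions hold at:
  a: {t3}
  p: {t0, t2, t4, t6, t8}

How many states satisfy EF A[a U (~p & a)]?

5

Sat(~p) = {t1, t3, t5, t7}
Sat(~p & a) = {t3}
A[a U (~p & a)]: least fixpoint, start Z0 = Sat((~p & a)) = {t3}, add states in Sat(a) with every successor in Z. Already a fixed point.
Sat(A[a U (~p & a)]) = {t3}
EF A[a U (~p & a)]: least fixpoint, start Z0 = {t3}, add states with some successor in Z. Z1 = {t3, t8}; Z2 = {t0, t3, t8}; Z3 = {t0, t3, t7, t8}; Z4 = {t0, t1, t3, t7, t8}; fixed.
Sat(EF A[a U (~p & a)]) = {t0, t1, t3, t7, t8}
|Sat(EF A[a U (~p & a)])| = |{t0, t1, t3, t7, t8}| = 5.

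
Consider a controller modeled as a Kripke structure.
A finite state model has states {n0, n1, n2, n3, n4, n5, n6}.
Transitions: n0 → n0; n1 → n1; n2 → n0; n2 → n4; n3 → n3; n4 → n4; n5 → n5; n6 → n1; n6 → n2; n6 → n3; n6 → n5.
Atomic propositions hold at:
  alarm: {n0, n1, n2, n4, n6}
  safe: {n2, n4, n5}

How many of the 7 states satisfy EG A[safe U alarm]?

5

A[safe U alarm]: least fixpoint, start Z0 = Sat(alarm) = {n0, n1, n2, n4, n6}, add states in Sat(safe) with every successor in Z. Already a fixed point.
Sat(A[safe U alarm]) = {n0, n1, n2, n4, n6}
EG A[safe U alarm]: greatest fixpoint, start Z0 = {n0, n1, n2, n4, n6}, keep only states in Sat with some successor in Z. Already a fixed point.
Sat(EG A[safe U alarm]) = {n0, n1, n2, n4, n6}
|Sat(EG A[safe U alarm])| = |{n0, n1, n2, n4, n6}| = 5.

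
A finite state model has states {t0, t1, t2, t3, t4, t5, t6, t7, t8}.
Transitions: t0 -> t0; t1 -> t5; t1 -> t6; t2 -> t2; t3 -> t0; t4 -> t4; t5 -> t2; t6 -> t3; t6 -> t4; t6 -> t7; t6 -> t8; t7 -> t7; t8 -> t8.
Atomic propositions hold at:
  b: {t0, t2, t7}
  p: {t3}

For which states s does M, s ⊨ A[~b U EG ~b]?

{t1, t4, t6, t8}

Sat(~b) = {t1, t3, t4, t5, t6, t8}
EG ~b: greatest fixpoint, start Z0 = {t1, t3, t4, t5, t6, t8}, keep only states in Sat with some successor in Z. Z1 = {t1, t4, t6, t8}; fixed.
Sat(EG ~b) = {t1, t4, t6, t8}
A[~b U EG ~b]: least fixpoint, start Z0 = Sat(EG ~b) = {t1, t4, t6, t8}, add states in Sat(~b) with every successor in Z. Already a fixed point.
Sat(A[~b U EG ~b]) = {t1, t4, t6, t8}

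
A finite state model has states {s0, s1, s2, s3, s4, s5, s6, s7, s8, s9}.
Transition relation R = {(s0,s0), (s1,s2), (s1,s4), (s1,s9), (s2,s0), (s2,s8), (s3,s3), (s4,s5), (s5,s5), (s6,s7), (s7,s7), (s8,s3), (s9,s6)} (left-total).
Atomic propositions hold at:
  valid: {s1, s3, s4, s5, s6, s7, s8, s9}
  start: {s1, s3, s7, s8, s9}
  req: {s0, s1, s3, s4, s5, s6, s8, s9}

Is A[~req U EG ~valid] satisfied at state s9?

Sat(~req) = {s2, s7}
Sat(~valid) = {s0, s2}
EG ~valid: greatest fixpoint, start Z0 = {s0, s2}, keep only states in Sat with some successor in Z. Already a fixed point.
Sat(EG ~valid) = {s0, s2}
A[~req U EG ~valid]: least fixpoint, start Z0 = Sat(EG ~valid) = {s0, s2}, add states in Sat(~req) with every successor in Z. Already a fixed point.
Sat(A[~req U EG ~valid]) = {s0, s2}
s9 ∉ Sat(A[~req U EG ~valid]) = {s0, s2}, so the formula does not hold at s9.

No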